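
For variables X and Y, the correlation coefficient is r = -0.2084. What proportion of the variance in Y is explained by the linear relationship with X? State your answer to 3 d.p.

0.043

r² = (-0.2084)² = 0.043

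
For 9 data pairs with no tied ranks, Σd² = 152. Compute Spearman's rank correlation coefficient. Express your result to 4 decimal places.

-0.2667

ρ = 1 − 6Σd² / [n(n²−1)] = 1 − 6×152 / (9×80)
  = 1 − 912/720 = 1 − 1.26667 ≈ -0.2667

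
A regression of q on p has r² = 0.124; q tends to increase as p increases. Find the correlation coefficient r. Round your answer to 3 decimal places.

0.352

|r| = √0.124 = 0.352
The association is positive, so r = 0.352.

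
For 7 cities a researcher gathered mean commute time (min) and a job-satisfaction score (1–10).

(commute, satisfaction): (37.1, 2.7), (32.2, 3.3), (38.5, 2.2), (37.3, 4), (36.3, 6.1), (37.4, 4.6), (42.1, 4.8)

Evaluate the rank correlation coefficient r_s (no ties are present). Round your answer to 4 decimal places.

Rank commute: 3, 1, 6, 4, 2, 5, 7
Rank satisfaction: 2, 3, 1, 4, 7, 5, 6
d = rank(commute) − rank(satisfaction): 1, -2, 5, 0, -5, 0, 1; Σd² = 56
ρ = 1 − 6Σd² / [n(n²−1)] = 1 − 6×56 / (7×48) = 1 − 336/336 ≈ 0.0000

0.0000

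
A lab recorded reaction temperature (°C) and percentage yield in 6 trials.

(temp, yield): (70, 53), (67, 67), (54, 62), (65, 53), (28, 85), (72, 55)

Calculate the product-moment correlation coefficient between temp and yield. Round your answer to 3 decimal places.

-0.896

n = 6, Σx = 356, Σy = 375, Σx² = 22498, Σy² = 24201, Σxy = 21332
nΣxy − ΣxΣy = 127992 − 133500 = -5508
nΣx² − (Σx)² = 134988 − 126736 = 8252; nΣy² − (Σy)² = 145206 − 140625 = 4581
r = -5508 / √(8252 × 4581) = -5508 / 6148.3666 ≈ -0.896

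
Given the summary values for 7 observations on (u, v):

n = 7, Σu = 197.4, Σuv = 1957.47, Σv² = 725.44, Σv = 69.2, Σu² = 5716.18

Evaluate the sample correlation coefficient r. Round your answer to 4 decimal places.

r = (nΣuv − ΣuΣv) / √[(nΣu² − (Σu)²)(nΣv² − (Σv)²)]
Numerator: 7×1957.47 − 197.4×69.2 = 42.21
Denominator: √[(40013.26 − 38966.76)(5078.08 − 4788.64)] = √[1046.5 × 289.44] = 550.3626
r = 42.21 / 550.3626 ≈ 0.0767

0.0767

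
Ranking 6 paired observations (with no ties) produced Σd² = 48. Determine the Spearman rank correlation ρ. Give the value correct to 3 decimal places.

ρ = 1 − 6Σd² / [n(n²−1)] = 1 − 6×48 / (6×35)
  = 1 − 288/210 = 1 − 1.3714 ≈ -0.371

-0.371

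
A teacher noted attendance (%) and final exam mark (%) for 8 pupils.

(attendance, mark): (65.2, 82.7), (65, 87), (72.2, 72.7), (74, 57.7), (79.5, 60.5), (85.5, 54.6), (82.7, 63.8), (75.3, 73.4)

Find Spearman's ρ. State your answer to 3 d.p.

Rank attendance: 2, 1, 3, 4, 6, 8, 7, 5
Rank mark: 7, 8, 5, 2, 3, 1, 4, 6
d = rank(attendance) − rank(mark): -5, -7, -2, 2, 3, 7, 3, -1; Σd² = 150
ρ = 1 − 6Σd² / [n(n²−1)] = 1 − 6×150 / (8×63) = 1 − 900/504 ≈ -0.786

-0.786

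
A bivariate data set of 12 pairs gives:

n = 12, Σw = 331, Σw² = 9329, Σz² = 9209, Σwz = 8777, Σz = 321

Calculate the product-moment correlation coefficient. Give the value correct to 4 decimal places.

-0.2196

r = (nΣwz − ΣwΣz) / √[(nΣw² − (Σw)²)(nΣz² − (Σz)²)]
Numerator: 12×8777 − 331×321 = -927
Denominator: √[(111948 − 109561)(110508 − 103041)] = √[2387 × 7467] = 4221.8158
r = -927 / 4221.8158 ≈ -0.2196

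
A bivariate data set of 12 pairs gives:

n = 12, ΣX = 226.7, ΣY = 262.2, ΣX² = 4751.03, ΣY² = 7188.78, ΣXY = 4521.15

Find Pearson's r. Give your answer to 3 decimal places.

-0.523

r = (nΣXY − ΣXΣY) / √[(nΣX² − (ΣX)²)(nΣY² − (ΣY)²)]
Numerator: 12×4521.15 − 226.7×262.2 = -5186.94
Denominator: √[(57012.36 − 51392.89)(86265.36 − 68748.84)] = √[5619.47 × 17516.52] = 9921.3688
r = -5186.94 / 9921.3688 ≈ -0.523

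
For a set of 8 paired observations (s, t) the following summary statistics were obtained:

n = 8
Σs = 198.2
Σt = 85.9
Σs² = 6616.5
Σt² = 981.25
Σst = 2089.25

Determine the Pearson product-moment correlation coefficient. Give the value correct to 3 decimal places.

r = (nΣst − ΣsΣt) / √[(nΣs² − (Σs)²)(nΣt² − (Σt)²)]
Numerator: 8×2089.25 − 198.2×85.9 = -311.38
Denominator: √[(52932 − 39283.24)(7850 − 7378.81)] = √[13648.76 × 471.19] = 2535.9730
r = -311.38 / 2535.9730 ≈ -0.123

-0.123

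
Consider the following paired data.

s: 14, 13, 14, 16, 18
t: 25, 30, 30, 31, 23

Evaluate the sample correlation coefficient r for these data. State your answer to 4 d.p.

n = 5, Σs = 75, Σt = 139, Σs² = 1141, Σt² = 3915, Σst = 2070
nΣst − ΣsΣt = 10350 − 10425 = -75
nΣs² − (Σs)² = 5705 − 5625 = 80; nΣt² − (Σt)² = 19575 − 19321 = 254
r = -75 / √(80 × 254) = -75 / 142.5482 ≈ -0.5261

-0.5261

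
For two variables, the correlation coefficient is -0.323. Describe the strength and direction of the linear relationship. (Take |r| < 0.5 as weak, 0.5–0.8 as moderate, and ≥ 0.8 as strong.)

r = -0.323 < 0 so the relationship is negative.
|r| = 0.323, which falls in the weak range.

weak negative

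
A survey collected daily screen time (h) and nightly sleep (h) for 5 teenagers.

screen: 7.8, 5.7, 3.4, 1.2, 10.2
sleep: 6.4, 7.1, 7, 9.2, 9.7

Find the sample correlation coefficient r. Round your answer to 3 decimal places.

n = 5, Σx = 28.3, Σy = 39.4, Σx² = 210.37, Σy² = 319.1, Σxy = 224.17
nΣxy − ΣxΣy = 1120.85 − 1115.02 = 5.83
nΣx² − (Σx)² = 1051.85 − 800.89 = 250.96; nΣy² − (Σy)² = 1595.5 − 1552.36 = 43.14
r = 5.83 / √(250.96 × 43.14) = 5.83 / 104.0501 ≈ 0.056

0.056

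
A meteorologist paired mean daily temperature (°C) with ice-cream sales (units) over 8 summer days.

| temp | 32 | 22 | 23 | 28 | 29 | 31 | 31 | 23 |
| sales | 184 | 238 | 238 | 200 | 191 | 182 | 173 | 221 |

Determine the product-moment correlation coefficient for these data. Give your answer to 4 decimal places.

-0.9669

n = 8, Σx = 219, Σy = 1627, Σx² = 6113, Σy² = 335519, Σxy = 43825
nΣxy − ΣxΣy = 350600 − 356313 = -5713
nΣx² − (Σx)² = 48904 − 47961 = 943; nΣy² − (Σy)² = 2684152 − 2647129 = 37023
r = -5713 / √(943 × 37023) = -5713 / 5908.6960 ≈ -0.9669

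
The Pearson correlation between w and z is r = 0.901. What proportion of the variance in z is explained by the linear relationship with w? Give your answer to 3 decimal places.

r² = (0.901)² = 0.812

0.812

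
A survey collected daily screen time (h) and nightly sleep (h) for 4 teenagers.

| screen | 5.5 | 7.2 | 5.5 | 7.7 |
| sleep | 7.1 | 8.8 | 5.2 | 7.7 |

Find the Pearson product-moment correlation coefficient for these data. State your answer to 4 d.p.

n = 4, Σx = 25.9, Σy = 28.8, Σx² = 171.63, Σy² = 214.18, Σxy = 190.3
nΣxy − ΣxΣy = 761.2 − 745.92 = 15.28
nΣx² − (Σx)² = 686.52 − 670.81 = 15.71; nΣy² − (Σy)² = 856.72 − 829.44 = 27.28
r = 15.28 / √(15.71 × 27.28) = 15.28 / 20.7019 ≈ 0.7381

0.7381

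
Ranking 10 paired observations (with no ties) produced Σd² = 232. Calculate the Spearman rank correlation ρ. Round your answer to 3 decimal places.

ρ = 1 − 6Σd² / [n(n²−1)] = 1 − 6×232 / (10×99)
  = 1 − 1392/990 = 1 − 1.4061 ≈ -0.406

-0.406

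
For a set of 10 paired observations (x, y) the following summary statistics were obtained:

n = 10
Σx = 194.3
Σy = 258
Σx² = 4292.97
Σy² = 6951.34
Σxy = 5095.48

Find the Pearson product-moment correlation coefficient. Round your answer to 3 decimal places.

r = (nΣxy − ΣxΣy) / √[(nΣx² − (Σx)²)(nΣy² − (Σy)²)]
Numerator: 10×5095.48 − 194.3×258 = 825.4
Denominator: √[(42929.7 − 37752.49)(69513.4 − 66564)] = √[5177.21 × 2949.4] = 3907.6416
r = 825.4 / 3907.6416 ≈ 0.211

0.211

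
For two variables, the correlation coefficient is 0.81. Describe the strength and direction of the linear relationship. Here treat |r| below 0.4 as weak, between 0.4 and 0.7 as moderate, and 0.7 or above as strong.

strong positive

r = 0.81 > 0 so the relationship is positive.
|r| = 0.81, which falls in the strong range.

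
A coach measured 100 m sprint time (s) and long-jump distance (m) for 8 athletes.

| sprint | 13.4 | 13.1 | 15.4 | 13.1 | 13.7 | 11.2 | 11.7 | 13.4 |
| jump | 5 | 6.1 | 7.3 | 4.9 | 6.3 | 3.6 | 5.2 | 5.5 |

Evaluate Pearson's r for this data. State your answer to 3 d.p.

n = 8, Σx = 105, Σy = 43.9, Σx² = 1389.52, Σy² = 249.45, Σxy = 584.69
nΣxy − ΣxΣy = 4677.52 − 4609.5 = 68.02
nΣx² − (Σx)² = 11116.16 − 11025 = 91.16; nΣy² − (Σy)² = 1995.6 − 1927.21 = 68.39
r = 68.02 / √(91.16 × 68.39) = 68.02 / 78.9584 ≈ 0.861

0.861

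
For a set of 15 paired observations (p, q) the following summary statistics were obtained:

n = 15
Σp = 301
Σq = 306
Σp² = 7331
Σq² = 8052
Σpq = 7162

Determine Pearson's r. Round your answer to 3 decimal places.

r = (nΣpq − ΣpΣq) / √[(nΣp² − (Σp)²)(nΣq² − (Σq)²)]
Numerator: 15×7162 − 301×306 = 15324
Denominator: √[(109965 − 90601)(120780 − 93636)] = √[19364 × 27144] = 22926.3258
r = 15324 / 22926.3258 ≈ 0.668

0.668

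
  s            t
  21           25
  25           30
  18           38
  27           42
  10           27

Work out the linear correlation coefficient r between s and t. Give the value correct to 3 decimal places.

n = 5, Σs = 101, Σt = 162, Σs² = 2219, Σt² = 5462, Σst = 3363
nΣst − ΣsΣt = 16815 − 16362 = 453
nΣs² − (Σs)² = 11095 − 10201 = 894; nΣt² − (Σt)² = 27310 − 26244 = 1066
r = 453 / √(894 × 1066) = 453 / 976.2192 ≈ 0.464

0.464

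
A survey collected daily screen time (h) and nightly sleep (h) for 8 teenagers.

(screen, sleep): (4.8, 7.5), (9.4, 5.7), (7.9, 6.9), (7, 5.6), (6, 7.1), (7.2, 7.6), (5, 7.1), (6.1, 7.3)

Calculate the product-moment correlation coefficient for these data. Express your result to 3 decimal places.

n = 8, Σx = 53.4, Σy = 54.8, Σx² = 372.86, Σy² = 379.58, Σxy = 360.64
nΣxy − ΣxΣy = 2885.12 − 2926.32 = -41.2
nΣx² − (Σx)² = 2982.88 − 2851.56 = 131.32; nΣy² − (Σy)² = 3036.64 − 3003.04 = 33.6
r = -41.2 / √(131.32 × 33.6) = -41.2 / 66.4255 ≈ -0.620

-0.620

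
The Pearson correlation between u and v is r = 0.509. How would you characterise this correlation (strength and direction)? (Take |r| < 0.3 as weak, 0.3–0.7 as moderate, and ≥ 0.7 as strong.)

r = 0.509 > 0 so the relationship is positive.
|r| = 0.509, which falls in the moderate range.

moderate positive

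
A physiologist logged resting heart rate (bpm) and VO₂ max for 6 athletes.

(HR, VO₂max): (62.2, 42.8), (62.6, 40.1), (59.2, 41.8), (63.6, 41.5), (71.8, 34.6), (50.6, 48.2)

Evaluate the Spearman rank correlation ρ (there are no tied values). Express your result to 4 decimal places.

Rank HR: 3, 4, 2, 5, 6, 1
Rank VO₂max: 5, 2, 4, 3, 1, 6
d = rank(HR) − rank(VO₂max): -2, 2, -2, 2, 5, -5; Σd² = 66
ρ = 1 − 6Σd² / [n(n²−1)] = 1 − 6×66 / (6×35) = 1 − 396/210 ≈ -0.8857

-0.8857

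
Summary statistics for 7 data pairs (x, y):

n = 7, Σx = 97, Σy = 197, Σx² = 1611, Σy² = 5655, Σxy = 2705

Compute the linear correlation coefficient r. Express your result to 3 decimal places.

-0.145

r = (nΣxy − ΣxΣy) / √[(nΣx² − (Σx)²)(nΣy² − (Σy)²)]
Numerator: 7×2705 − 97×197 = -174
Denominator: √[(11277 − 9409)(39585 − 38809)] = √[1868 × 776] = 1203.9801
r = -174 / 1203.9801 ≈ -0.145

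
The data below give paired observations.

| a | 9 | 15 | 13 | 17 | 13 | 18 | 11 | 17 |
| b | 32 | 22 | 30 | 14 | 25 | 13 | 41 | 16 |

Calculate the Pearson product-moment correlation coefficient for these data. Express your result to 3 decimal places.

n = 8, Σa = 113, Σb = 193, Σa² = 1667, Σb² = 5335, Σab = 2528
nΣab − ΣaΣb = 20224 − 21809 = -1585
nΣa² − (Σa)² = 13336 − 12769 = 567; nΣb² − (Σb)² = 42680 − 37249 = 5431
r = -1585 / √(567 × 5431) = -1585 / 1754.8154 ≈ -0.903

-0.903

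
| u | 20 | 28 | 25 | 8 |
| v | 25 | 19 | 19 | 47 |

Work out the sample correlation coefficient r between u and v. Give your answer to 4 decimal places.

n = 4, Σu = 81, Σv = 110, Σu² = 1873, Σv² = 3556, Σuv = 1883
nΣuv − ΣuΣv = 7532 − 8910 = -1378
nΣu² − (Σu)² = 7492 − 6561 = 931; nΣv² − (Σv)² = 14224 − 12100 = 2124
r = -1378 / √(931 × 2124) = -1378 / 1406.2162 ≈ -0.9799

-0.9799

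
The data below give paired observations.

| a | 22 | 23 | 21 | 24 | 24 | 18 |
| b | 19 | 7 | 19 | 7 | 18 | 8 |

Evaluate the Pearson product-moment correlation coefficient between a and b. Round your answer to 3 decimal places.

n = 6, Σa = 132, Σb = 78, Σa² = 2930, Σb² = 1208, Σab = 1722
nΣab − ΣaΣb = 10332 − 10296 = 36
nΣa² − (Σa)² = 17580 − 17424 = 156; nΣb² − (Σb)² = 7248 − 6084 = 1164
r = 36 / √(156 × 1164) = 36 / 426.1267 ≈ 0.084

0.084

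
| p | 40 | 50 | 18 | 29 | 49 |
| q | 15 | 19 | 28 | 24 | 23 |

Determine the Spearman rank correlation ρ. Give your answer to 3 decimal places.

-0.700

Rank p: 3, 5, 1, 2, 4
Rank q: 1, 2, 5, 4, 3
d = rank(p) − rank(q): 2, 3, -4, -2, 1; Σd² = 34
ρ = 1 − 6Σd² / [n(n²−1)] = 1 − 6×34 / (5×24) = 1 − 204/120 ≈ -0.700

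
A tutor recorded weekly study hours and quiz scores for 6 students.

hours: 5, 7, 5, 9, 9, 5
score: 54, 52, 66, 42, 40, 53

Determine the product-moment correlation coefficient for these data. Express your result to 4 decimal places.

-0.8630

n = 6, Σx = 40, Σy = 307, Σx² = 286, Σy² = 16149, Σxy = 1967
nΣxy − ΣxΣy = 11802 − 12280 = -478
nΣx² − (Σx)² = 1716 − 1600 = 116; nΣy² − (Σy)² = 96894 − 94249 = 2645
r = -478 / √(116 × 2645) = -478 / 553.9134 ≈ -0.8630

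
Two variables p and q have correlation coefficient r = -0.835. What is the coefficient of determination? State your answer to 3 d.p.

r² = (-0.835)² = 0.697

0.697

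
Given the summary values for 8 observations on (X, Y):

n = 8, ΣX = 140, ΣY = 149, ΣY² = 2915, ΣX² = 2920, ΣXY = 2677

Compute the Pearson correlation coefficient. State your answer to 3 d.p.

0.271

r = (nΣXY − ΣXΣY) / √[(nΣX² − (ΣX)²)(nΣY² − (ΣY)²)]
Numerator: 8×2677 − 140×149 = 556
Denominator: √[(23360 − 19600)(23320 − 22201)] = √[3760 × 1119] = 2051.2045
r = 556 / 2051.2045 ≈ 0.271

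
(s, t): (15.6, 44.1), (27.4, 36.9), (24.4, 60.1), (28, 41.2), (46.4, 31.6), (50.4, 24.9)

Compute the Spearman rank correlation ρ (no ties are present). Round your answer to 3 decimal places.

-0.886

Rank s: 1, 3, 2, 4, 5, 6
Rank t: 5, 3, 6, 4, 2, 1
d = rank(s) − rank(t): -4, 0, -4, 0, 3, 5; Σd² = 66
ρ = 1 − 6Σd² / [n(n²−1)] = 1 − 6×66 / (6×35) = 1 − 396/210 ≈ -0.886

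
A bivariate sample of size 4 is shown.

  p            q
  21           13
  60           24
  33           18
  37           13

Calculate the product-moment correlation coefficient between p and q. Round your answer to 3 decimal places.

0.864

n = 4, Σp = 151, Σq = 68, Σp² = 6499, Σq² = 1238, Σpq = 2788
nΣpq − ΣpΣq = 11152 − 10268 = 884
nΣp² − (Σp)² = 25996 − 22801 = 3195; nΣq² − (Σq)² = 4952 − 4624 = 328
r = 884 / √(3195 × 328) = 884 / 1023.6992 ≈ 0.864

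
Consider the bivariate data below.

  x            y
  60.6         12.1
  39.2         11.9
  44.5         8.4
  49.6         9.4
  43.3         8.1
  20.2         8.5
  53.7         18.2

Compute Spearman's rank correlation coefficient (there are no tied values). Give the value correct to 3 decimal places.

0.571

Rank x: 7, 2, 4, 5, 3, 1, 6
Rank y: 6, 5, 2, 4, 1, 3, 7
d = rank(x) − rank(y): 1, -3, 2, 1, 2, -2, -1; Σd² = 24
ρ = 1 − 6Σd² / [n(n²−1)] = 1 − 6×24 / (7×48) = 1 − 144/336 ≈ 0.571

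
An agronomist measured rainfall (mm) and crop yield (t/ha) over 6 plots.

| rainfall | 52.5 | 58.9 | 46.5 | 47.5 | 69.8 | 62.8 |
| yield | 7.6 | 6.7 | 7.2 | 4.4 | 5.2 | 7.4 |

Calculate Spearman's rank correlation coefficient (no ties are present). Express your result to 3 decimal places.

Rank rainfall: 3, 4, 1, 2, 6, 5
Rank yield: 6, 3, 4, 1, 2, 5
d = rank(rainfall) − rank(yield): -3, 1, -3, 1, 4, 0; Σd² = 36
ρ = 1 − 6Σd² / [n(n²−1)] = 1 − 6×36 / (6×35) = 1 − 216/210 ≈ -0.029

-0.029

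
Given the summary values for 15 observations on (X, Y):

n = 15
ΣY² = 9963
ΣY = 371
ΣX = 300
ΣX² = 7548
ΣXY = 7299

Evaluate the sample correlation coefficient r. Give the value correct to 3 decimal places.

r = (nΣXY − ΣXΣY) / √[(nΣX² − (ΣX)²)(nΣY² − (ΣY)²)]
Numerator: 15×7299 − 300×371 = -1815
Denominator: √[(113220 − 90000)(149445 − 137641)] = √[23220 × 11804] = 16555.6299
r = -1815 / 16555.6299 ≈ -0.110

-0.110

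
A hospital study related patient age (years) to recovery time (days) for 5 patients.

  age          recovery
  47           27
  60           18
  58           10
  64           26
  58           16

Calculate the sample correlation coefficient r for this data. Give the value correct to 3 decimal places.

n = 5, Σx = 287, Σy = 97, Σx² = 16633, Σy² = 2085, Σxy = 5521
nΣxy − ΣxΣy = 27605 − 27839 = -234
nΣx² − (Σx)² = 83165 − 82369 = 796; nΣy² − (Σy)² = 10425 − 9409 = 1016
r = -234 / √(796 × 1016) = -234 / 899.2975 ≈ -0.260

-0.260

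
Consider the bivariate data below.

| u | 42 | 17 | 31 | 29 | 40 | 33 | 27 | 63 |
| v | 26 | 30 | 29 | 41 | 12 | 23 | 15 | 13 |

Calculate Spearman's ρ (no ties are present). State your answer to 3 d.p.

Rank u: 7, 1, 4, 3, 6, 5, 2, 8
Rank v: 5, 7, 6, 8, 1, 4, 3, 2
d = rank(u) − rank(v): 2, -6, -2, -5, 5, 1, -1, 6; Σd² = 132
ρ = 1 − 6Σd² / [n(n²−1)] = 1 − 6×132 / (8×63) = 1 − 792/504 ≈ -0.571

-0.571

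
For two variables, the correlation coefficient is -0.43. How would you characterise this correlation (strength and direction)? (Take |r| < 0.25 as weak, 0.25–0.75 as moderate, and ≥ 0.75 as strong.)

moderate negative

r = -0.43 < 0 so the relationship is negative.
|r| = 0.43, which falls in the moderate range.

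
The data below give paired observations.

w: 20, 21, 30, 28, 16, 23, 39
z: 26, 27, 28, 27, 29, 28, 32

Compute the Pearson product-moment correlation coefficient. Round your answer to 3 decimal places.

0.640

n = 7, Σw = 177, Σz = 197, Σw² = 4831, Σz² = 5567, Σwz = 5039
nΣwz − ΣwΣz = 35273 − 34869 = 404
nΣw² − (Σw)² = 33817 − 31329 = 2488; nΣz² − (Σz)² = 38969 − 38809 = 160
r = 404 / √(2488 × 160) = 404 / 630.9358 ≈ 0.640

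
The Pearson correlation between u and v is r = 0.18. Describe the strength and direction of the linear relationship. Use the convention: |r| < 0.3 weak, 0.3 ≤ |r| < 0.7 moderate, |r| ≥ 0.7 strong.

r = 0.18 > 0 so the relationship is positive.
|r| = 0.18, which falls in the weak range.

weak positive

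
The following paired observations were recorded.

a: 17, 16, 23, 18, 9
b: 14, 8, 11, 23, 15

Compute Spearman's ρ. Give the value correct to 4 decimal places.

Rank a: 3, 2, 5, 4, 1
Rank b: 3, 1, 2, 5, 4
d = rank(a) − rank(b): 0, 1, 3, -1, -3; Σd² = 20
ρ = 1 − 6Σd² / [n(n²−1)] = 1 − 6×20 / (5×24) = 1 − 120/120 ≈ 0.0000

0.0000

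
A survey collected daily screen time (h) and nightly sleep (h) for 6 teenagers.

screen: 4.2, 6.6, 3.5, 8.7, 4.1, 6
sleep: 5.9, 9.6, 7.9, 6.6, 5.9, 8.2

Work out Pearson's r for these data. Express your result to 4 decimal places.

n = 6, Σx = 33.1, Σy = 44.1, Σx² = 201.95, Σy² = 334.99, Σxy = 246.6
nΣxy − ΣxΣy = 1479.6 − 1459.71 = 19.89
nΣx² − (Σx)² = 1211.7 − 1095.61 = 116.09; nΣy² − (Σy)² = 2009.94 − 1944.81 = 65.13
r = 19.89 / √(116.09 × 65.13) = 19.89 / 86.9537 ≈ 0.2287

0.2287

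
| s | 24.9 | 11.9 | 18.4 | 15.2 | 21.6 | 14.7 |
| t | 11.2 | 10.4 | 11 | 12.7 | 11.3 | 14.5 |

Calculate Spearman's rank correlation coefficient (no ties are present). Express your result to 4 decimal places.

0.0286

Rank s: 6, 1, 4, 3, 5, 2
Rank t: 3, 1, 2, 5, 4, 6
d = rank(s) − rank(t): 3, 0, 2, -2, 1, -4; Σd² = 34
ρ = 1 − 6Σd² / [n(n²−1)] = 1 − 6×34 / (6×35) = 1 − 204/210 ≈ 0.0286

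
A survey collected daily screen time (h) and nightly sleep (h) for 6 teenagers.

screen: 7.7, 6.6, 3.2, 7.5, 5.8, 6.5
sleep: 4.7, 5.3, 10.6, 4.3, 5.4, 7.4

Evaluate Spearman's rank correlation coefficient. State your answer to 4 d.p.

Rank screen: 6, 4, 1, 5, 2, 3
Rank sleep: 2, 3, 6, 1, 4, 5
d = rank(screen) − rank(sleep): 4, 1, -5, 4, -2, -2; Σd² = 66
ρ = 1 − 6Σd² / [n(n²−1)] = 1 − 6×66 / (6×35) = 1 − 396/210 ≈ -0.8857

-0.8857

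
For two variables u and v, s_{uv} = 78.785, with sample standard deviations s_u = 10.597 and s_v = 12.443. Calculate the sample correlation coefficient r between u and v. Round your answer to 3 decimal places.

0.597

r = Cov(u,v) / (s_u · s_v) = 78.785 / (10.597 × 12.443)
  = 78.785 / 131.8585 ≈ 0.597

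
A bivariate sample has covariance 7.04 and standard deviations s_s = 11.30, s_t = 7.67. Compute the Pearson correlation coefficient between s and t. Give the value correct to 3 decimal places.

r = Cov(s,t) / (s_s · s_t) = 7.04 / (11.30 × 7.67)
  = 7.04 / 86.6710 ≈ 0.081

0.081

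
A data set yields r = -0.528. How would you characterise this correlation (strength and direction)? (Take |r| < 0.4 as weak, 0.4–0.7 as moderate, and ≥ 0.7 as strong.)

r = -0.528 < 0 so the relationship is negative.
|r| = 0.528, which falls in the moderate range.

moderate negative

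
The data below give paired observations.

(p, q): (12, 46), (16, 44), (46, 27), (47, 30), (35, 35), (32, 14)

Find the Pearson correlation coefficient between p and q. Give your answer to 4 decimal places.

-0.6438

n = 6, Σp = 188, Σq = 196, Σp² = 6974, Σq² = 7102, Σpq = 5581
nΣpq − ΣpΣq = 33486 − 36848 = -3362
nΣp² − (Σp)² = 41844 − 35344 = 6500; nΣq² − (Σq)² = 42612 − 38416 = 4196
r = -3362 / √(6500 × 4196) = -3362 / 5222.4515 ≈ -0.6438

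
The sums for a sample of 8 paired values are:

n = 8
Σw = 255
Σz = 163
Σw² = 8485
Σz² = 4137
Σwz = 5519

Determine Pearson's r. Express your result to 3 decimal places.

r = (nΣwz − ΣwΣz) / √[(nΣw² − (Σw)²)(nΣz² − (Σz)²)]
Numerator: 8×5519 − 255×163 = 2587
Denominator: √[(67880 − 65025)(33096 − 26569)] = √[2855 × 6527] = 4316.7795
r = 2587 / 4316.7795 ≈ 0.599

0.599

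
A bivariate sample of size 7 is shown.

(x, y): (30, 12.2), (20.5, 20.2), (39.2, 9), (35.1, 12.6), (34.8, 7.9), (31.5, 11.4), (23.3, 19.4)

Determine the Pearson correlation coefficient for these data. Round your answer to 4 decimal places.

n = 7, Σx = 214.4, Σy = 92.7, Σx² = 6835.08, Σy² = 1365.37, Σxy = 2661.2
nΣxy − ΣxΣy = 18628.4 − 19874.88 = -1246.48
nΣx² − (Σx)² = 47845.56 − 45967.36 = 1878.2; nΣy² − (Σy)² = 9557.59 − 8593.29 = 964.3
r = -1246.48 / √(1878.2 × 964.3) = -1246.48 / 1345.7891 ≈ -0.9262

-0.9262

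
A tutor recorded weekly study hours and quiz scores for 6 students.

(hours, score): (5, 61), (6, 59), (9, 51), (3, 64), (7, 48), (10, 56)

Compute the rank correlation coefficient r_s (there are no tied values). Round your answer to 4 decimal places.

-0.7714

Rank hours: 2, 3, 5, 1, 4, 6
Rank score: 5, 4, 2, 6, 1, 3
d = rank(hours) − rank(score): -3, -1, 3, -5, 3, 3; Σd² = 62
ρ = 1 − 6Σd² / [n(n²−1)] = 1 − 6×62 / (6×35) = 1 − 372/210 ≈ -0.7714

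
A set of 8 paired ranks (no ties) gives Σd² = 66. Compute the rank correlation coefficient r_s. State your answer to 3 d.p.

ρ = 1 − 6Σd² / [n(n²−1)] = 1 − 6×66 / (8×63)
  = 1 − 396/504 = 1 − 0.7857 ≈ 0.214

0.214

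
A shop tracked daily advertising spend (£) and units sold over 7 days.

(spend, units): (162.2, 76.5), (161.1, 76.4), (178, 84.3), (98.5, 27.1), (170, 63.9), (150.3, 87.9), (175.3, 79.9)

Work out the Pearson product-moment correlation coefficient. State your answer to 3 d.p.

0.842

n = 7, Σx = 1095.4, Σy = 496, Σx² = 175868.48, Σy² = 37723.74, Σxy = 80471.93
nΣxy − ΣxΣy = 563303.51 − 543318.4 = 19985.11
nΣx² − (Σx)² = 1231079.36 − 1199901.16 = 31178.2; nΣy² − (Σy)² = 264066.18 − 246016 = 18050.18
r = 19985.11 / √(31178.2 × 18050.18) = 19985.11 / 23722.8186 ≈ 0.842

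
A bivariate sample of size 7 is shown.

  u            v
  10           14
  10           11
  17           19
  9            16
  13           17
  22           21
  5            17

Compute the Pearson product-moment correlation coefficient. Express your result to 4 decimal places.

n = 7, Σu = 86, Σv = 115, Σu² = 1248, Σv² = 1953, Σuv = 1485
nΣuv − ΣuΣv = 10395 − 9890 = 505
nΣu² − (Σu)² = 8736 − 7396 = 1340; nΣv² − (Σv)² = 13671 − 13225 = 446
r = 505 / √(1340 × 446) = 505 / 773.0718 ≈ 0.6532

0.6532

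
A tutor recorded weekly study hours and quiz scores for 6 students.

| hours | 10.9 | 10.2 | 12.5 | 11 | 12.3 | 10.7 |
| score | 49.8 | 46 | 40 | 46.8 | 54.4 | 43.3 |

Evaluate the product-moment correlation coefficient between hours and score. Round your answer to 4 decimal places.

0.0520

n = 6, Σx = 67.6, Σy = 280.3, Σx² = 765.88, Σy² = 13220.53, Σxy = 3159.25
nΣxy − ΣxΣy = 18955.5 − 18948.28 = 7.22
nΣx² − (Σx)² = 4595.28 − 4569.76 = 25.52; nΣy² − (Σy)² = 79323.18 − 78568.09 = 755.09
r = 7.22 / √(25.52 × 755.09) = 7.22 / 138.8161 ≈ 0.0520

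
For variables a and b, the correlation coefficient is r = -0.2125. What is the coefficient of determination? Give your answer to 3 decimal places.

r² = (-0.2125)² = 0.045

0.045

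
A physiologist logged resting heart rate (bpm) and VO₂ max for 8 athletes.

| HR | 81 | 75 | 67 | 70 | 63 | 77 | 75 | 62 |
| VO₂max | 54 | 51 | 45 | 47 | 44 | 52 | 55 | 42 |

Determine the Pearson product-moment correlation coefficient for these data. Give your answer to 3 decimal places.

n = 8, Σx = 570, Σy = 390, Σx² = 40942, Σy² = 19180, Σxy = 28009
nΣxy − ΣxΣy = 224072 − 222300 = 1772
nΣx² − (Σx)² = 327536 − 324900 = 2636; nΣy² − (Σy)² = 153440 − 152100 = 1340
r = 1772 / √(2636 × 1340) = 1772 / 1879.4254 ≈ 0.943

0.943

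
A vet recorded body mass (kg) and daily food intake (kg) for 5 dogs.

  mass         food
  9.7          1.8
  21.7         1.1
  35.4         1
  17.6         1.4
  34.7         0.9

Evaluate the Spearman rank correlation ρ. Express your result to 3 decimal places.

Rank mass: 1, 3, 5, 2, 4
Rank food: 5, 3, 2, 4, 1
d = rank(mass) − rank(food): -4, 0, 3, -2, 3; Σd² = 38
ρ = 1 − 6Σd² / [n(n²−1)] = 1 − 6×38 / (5×24) = 1 − 228/120 ≈ -0.900

-0.900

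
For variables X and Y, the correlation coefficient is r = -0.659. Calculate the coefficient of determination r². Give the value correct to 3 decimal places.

r² = (-0.659)² = 0.434

0.434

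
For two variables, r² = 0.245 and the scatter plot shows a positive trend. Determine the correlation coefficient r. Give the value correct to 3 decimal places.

0.495

|r| = √0.245 = 0.495
The association is positive, so r = 0.495.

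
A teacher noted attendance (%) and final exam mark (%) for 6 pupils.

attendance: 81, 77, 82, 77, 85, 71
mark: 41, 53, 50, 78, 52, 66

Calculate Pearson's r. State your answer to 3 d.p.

-0.585

n = 6, Σx = 473, Σy = 340, Σx² = 37409, Σy² = 20134, Σxy = 26614
nΣxy − ΣxΣy = 159684 − 160820 = -1136
nΣx² − (Σx)² = 224454 − 223729 = 725; nΣy² − (Σy)² = 120804 − 115600 = 5204
r = -1136 / √(725 × 5204) = -1136 / 1942.3954 ≈ -0.585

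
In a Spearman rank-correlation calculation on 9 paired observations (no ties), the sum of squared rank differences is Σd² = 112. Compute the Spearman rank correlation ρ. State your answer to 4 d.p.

ρ = 1 − 6Σd² / [n(n²−1)] = 1 − 6×112 / (9×80)
  = 1 − 672/720 = 1 − 0.93333 ≈ 0.0667

0.0667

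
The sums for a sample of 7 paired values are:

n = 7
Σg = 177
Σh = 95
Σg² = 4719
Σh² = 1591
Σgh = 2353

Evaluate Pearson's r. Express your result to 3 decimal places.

r = (nΣgh − ΣgΣh) / √[(nΣg² − (Σg)²)(nΣh² − (Σh)²)]
Numerator: 7×2353 − 177×95 = -344
Denominator: √[(33033 − 31329)(11137 − 9025)] = √[1704 × 2112] = 1897.0630
r = -344 / 1897.0630 ≈ -0.181

-0.181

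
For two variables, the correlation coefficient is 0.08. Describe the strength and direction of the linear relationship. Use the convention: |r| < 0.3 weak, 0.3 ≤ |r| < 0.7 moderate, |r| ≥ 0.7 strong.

r = 0.08 > 0 so the relationship is positive.
|r| = 0.08, which falls in the weak range.

weak positive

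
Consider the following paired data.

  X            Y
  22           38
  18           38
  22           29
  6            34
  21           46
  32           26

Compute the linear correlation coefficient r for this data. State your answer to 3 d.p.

n = 6, ΣX = 121, ΣY = 211, ΣX² = 2793, ΣY² = 7677, ΣXY = 4160
nΣXY − ΣXΣY = 24960 − 25531 = -571
nΣX² − (ΣX)² = 16758 − 14641 = 2117; nΣY² − (ΣY)² = 46062 − 44521 = 1541
r = -571 / √(2117 × 1541) = -571 / 1806.1830 ≈ -0.316

-0.316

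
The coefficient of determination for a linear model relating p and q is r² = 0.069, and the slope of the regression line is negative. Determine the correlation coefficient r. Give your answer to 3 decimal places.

-0.263

|r| = √0.069 = 0.263
The association is negative, so r = −0.263.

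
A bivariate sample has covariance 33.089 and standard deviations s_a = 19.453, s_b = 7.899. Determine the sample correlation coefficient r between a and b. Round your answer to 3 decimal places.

r = Cov(a,b) / (s_a · s_b) = 33.089 / (19.453 × 7.899)
  = 33.089 / 153.6592 ≈ 0.215

0.215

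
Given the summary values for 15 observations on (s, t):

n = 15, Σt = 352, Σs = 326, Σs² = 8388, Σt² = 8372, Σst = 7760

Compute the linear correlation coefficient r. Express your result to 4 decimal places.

0.2879

r = (nΣst − ΣsΣt) / √[(nΣs² − (Σs)²)(nΣt² − (Σt)²)]
Numerator: 15×7760 − 326×352 = 1648
Denominator: √[(125820 − 106276)(125580 − 123904)] = √[19544 × 1676] = 5723.2634
r = 1648 / 5723.2634 ≈ 0.2879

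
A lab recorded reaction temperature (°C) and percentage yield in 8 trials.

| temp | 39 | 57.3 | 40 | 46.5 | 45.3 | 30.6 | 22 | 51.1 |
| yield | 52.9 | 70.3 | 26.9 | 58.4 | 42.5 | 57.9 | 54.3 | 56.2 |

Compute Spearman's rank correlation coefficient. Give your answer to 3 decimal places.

0.429

Rank temp: 3, 8, 4, 6, 5, 2, 1, 7
Rank yield: 3, 8, 1, 7, 2, 6, 4, 5
d = rank(temp) − rank(yield): 0, 0, 3, -1, 3, -4, -3, 2; Σd² = 48
ρ = 1 − 6Σd² / [n(n²−1)] = 1 − 6×48 / (8×63) = 1 − 288/504 ≈ 0.429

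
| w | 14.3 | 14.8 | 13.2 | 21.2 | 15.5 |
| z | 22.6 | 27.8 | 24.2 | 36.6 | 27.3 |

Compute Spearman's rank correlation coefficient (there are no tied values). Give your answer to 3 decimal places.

Rank w: 2, 3, 1, 5, 4
Rank z: 1, 4, 2, 5, 3
d = rank(w) − rank(z): 1, -1, -1, 0, 1; Σd² = 4
ρ = 1 − 6Σd² / [n(n²−1)] = 1 − 6×4 / (5×24) = 1 − 24/120 ≈ 0.800

0.800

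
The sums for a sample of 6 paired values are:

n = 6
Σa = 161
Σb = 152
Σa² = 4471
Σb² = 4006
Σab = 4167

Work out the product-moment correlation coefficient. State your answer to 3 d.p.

r = (nΣab − ΣaΣb) / √[(nΣa² − (Σa)²)(nΣb² − (Σb)²)]
Numerator: 6×4167 − 161×152 = 530
Denominator: √[(26826 − 25921)(24036 − 23104)] = √[905 × 932] = 918.4008
r = 530 / 918.4008 ≈ 0.577

0.577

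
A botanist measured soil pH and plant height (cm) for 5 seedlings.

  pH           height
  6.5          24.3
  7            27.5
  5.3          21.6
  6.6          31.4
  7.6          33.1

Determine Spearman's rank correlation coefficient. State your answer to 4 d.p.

0.9000

Rank pH: 2, 4, 1, 3, 5
Rank height: 2, 3, 1, 4, 5
d = rank(pH) − rank(height): 0, 1, 0, -1, 0; Σd² = 2
ρ = 1 − 6Σd² / [n(n²−1)] = 1 − 6×2 / (5×24) = 1 − 12/120 ≈ 0.9000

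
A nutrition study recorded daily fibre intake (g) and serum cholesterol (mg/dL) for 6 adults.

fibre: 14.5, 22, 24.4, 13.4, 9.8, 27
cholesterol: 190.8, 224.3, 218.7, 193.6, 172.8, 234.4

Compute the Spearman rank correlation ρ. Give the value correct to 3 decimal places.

Rank fibre: 3, 4, 5, 2, 1, 6
Rank cholesterol: 2, 5, 4, 3, 1, 6
d = rank(fibre) − rank(cholesterol): 1, -1, 1, -1, 0, 0; Σd² = 4
ρ = 1 − 6Σd² / [n(n²−1)] = 1 − 6×4 / (6×35) = 1 − 24/210 ≈ 0.886

0.886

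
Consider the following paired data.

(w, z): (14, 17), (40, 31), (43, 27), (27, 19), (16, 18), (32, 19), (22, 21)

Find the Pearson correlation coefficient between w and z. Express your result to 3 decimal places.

n = 7, Σw = 194, Σz = 152, Σw² = 6138, Σz² = 3466, Σwz = 4510
nΣwz − ΣwΣz = 31570 − 29488 = 2082
nΣw² − (Σw)² = 42966 − 37636 = 5330; nΣz² − (Σz)² = 24262 − 23104 = 1158
r = 2082 / √(5330 × 1158) = 2082 / 2484.3792 ≈ 0.838

0.838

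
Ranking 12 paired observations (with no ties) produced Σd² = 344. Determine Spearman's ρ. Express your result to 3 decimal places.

ρ = 1 − 6Σd² / [n(n²−1)] = 1 − 6×344 / (12×143)
  = 1 − 2064/1716 = 1 − 1.2028 ≈ -0.203

-0.203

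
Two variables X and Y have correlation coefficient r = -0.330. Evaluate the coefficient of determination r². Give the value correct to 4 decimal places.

r² = (-0.330)² = 0.1089

0.1089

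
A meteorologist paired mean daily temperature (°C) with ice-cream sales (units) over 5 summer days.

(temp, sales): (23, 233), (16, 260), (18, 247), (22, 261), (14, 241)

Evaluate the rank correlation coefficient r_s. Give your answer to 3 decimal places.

Rank temp: 5, 2, 3, 4, 1
Rank sales: 1, 4, 3, 5, 2
d = rank(temp) − rank(sales): 4, -2, 0, -1, -1; Σd² = 22
ρ = 1 − 6Σd² / [n(n²−1)] = 1 − 6×22 / (5×24) = 1 − 132/120 ≈ -0.100

-0.100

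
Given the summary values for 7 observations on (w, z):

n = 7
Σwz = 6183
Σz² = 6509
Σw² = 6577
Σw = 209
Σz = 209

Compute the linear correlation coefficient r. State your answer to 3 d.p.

-0.190

r = (nΣwz − ΣwΣz) / √[(nΣw² − (Σw)²)(nΣz² − (Σz)²)]
Numerator: 7×6183 − 209×209 = -400
Denominator: √[(46039 − 43681)(45563 − 43681)] = √[2358 × 1882] = 2106.5982
r = -400 / 2106.5982 ≈ -0.190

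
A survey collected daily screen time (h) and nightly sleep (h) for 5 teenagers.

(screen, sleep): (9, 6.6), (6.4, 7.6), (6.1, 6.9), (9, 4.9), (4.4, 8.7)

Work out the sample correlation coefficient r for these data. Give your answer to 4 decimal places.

-0.8692

n = 5, Σx = 34.9, Σy = 34.7, Σx² = 259.53, Σy² = 248.63, Σxy = 232.51
nΣxy − ΣxΣy = 1162.55 − 1211.03 = -48.48
nΣx² − (Σx)² = 1297.65 − 1218.01 = 79.64; nΣy² − (Σy)² = 1243.15 − 1204.09 = 39.06
r = -48.48 / √(79.64 × 39.06) = -48.48 / 55.7740 ≈ -0.8692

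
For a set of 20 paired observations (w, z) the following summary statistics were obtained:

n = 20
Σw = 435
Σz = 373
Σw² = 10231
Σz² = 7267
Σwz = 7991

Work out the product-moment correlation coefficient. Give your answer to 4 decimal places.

r = (nΣwz − ΣwΣz) / √[(nΣw² − (Σw)²)(nΣz² − (Σz)²)]
Numerator: 20×7991 − 435×373 = -2435
Denominator: √[(204620 − 189225)(145340 − 139129)] = √[15395 × 6211] = 9778.4633
r = -2435 / 9778.4633 ≈ -0.2490

-0.2490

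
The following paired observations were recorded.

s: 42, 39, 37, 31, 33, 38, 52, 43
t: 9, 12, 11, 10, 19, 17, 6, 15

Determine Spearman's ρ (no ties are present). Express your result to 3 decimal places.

-0.381

Rank s: 6, 5, 3, 1, 2, 4, 8, 7
Rank t: 2, 5, 4, 3, 8, 7, 1, 6
d = rank(s) − rank(t): 4, 0, -1, -2, -6, -3, 7, 1; Σd² = 116
ρ = 1 − 6Σd² / [n(n²−1)] = 1 − 6×116 / (8×63) = 1 − 696/504 ≈ -0.381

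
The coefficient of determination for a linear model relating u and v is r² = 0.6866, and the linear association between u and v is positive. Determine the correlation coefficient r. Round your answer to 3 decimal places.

0.829

|r| = √0.6866 = 0.829
The association is positive, so r = 0.829.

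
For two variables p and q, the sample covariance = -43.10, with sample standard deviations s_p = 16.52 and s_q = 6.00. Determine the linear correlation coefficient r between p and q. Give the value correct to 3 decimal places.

r = Cov(p,q) / (s_p · s_q) = -43.10 / (16.52 × 6.00)
  = -43.10 / 99.1200 ≈ -0.435

-0.435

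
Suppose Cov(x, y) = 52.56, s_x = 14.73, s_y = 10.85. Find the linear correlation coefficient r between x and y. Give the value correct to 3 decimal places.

0.329

r = Cov(x,y) / (s_x · s_y) = 52.56 / (14.73 × 10.85)
  = 52.56 / 159.8205 ≈ 0.329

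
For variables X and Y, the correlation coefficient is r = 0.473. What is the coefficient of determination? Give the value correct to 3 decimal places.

r² = (0.473)² = 0.224

0.224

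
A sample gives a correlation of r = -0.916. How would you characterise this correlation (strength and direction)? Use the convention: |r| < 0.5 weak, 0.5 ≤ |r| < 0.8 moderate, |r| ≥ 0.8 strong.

strong negative

r = -0.916 < 0 so the relationship is negative.
|r| = 0.916, which falls in the strong range.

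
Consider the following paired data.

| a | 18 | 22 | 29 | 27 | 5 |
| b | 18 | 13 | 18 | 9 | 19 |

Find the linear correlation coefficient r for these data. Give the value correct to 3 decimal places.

-0.524

n = 5, Σa = 101, Σb = 77, Σa² = 2403, Σb² = 1259, Σab = 1470
nΣab − ΣaΣb = 7350 − 7777 = -427
nΣa² − (Σa)² = 12015 − 10201 = 1814; nΣb² − (Σb)² = 6295 − 5929 = 366
r = -427 / √(1814 × 366) = -427 / 814.8153 ≈ -0.524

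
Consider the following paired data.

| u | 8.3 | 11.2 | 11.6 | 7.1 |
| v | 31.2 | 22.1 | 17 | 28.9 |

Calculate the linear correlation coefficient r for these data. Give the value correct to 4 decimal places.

n = 4, Σu = 38.2, Σv = 99.2, Σu² = 379.3, Σv² = 2586.06, Σuv = 908.87
nΣuv − ΣuΣv = 3635.48 − 3789.44 = -153.96
nΣu² − (Σu)² = 1517.2 − 1459.24 = 57.96; nΣv² − (Σv)² = 10344.24 − 9840.64 = 503.6
r = -153.96 / √(57.96 × 503.6) = -153.96 / 170.8469 ≈ -0.9012

-0.9012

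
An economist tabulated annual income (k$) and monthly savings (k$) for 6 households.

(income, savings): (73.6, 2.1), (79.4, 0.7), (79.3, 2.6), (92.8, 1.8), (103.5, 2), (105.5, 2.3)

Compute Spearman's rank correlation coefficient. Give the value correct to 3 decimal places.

-0.086

Rank income: 1, 3, 2, 4, 5, 6
Rank savings: 4, 1, 6, 2, 3, 5
d = rank(income) − rank(savings): -3, 2, -4, 2, 2, 1; Σd² = 38
ρ = 1 − 6Σd² / [n(n²−1)] = 1 − 6×38 / (6×35) = 1 − 228/210 ≈ -0.086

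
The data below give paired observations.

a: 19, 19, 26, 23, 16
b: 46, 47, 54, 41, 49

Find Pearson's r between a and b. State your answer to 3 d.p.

n = 5, Σa = 103, Σb = 237, Σa² = 2183, Σb² = 11323, Σab = 4898
nΣab − ΣaΣb = 24490 − 24411 = 79
nΣa² − (Σa)² = 10915 − 10609 = 306; nΣb² − (Σb)² = 56615 − 56169 = 446
r = 79 / √(306 × 446) = 79 / 369.4266 ≈ 0.214

0.214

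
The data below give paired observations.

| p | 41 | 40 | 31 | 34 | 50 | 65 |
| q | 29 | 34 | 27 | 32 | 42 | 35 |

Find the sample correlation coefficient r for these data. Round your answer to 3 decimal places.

0.589

n = 6, Σp = 261, Σq = 199, Σp² = 12123, Σq² = 6739, Σpq = 8849
nΣpq − ΣpΣq = 53094 − 51939 = 1155
nΣp² − (Σp)² = 72738 − 68121 = 4617; nΣq² − (Σq)² = 40434 − 39601 = 833
r = 1155 / √(4617 × 833) = 1155 / 1961.1122 ≈ 0.589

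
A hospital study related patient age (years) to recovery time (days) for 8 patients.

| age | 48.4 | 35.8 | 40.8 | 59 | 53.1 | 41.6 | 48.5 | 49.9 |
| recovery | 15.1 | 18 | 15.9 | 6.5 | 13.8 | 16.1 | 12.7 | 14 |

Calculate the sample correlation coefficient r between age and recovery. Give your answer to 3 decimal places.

-0.890

n = 8, Σx = 377.1, Σy = 112.1, Σx² = 18162.27, Σy² = 1654.01, Σxy = 5124.55
nΣxy − ΣxΣy = 40996.4 − 42272.91 = -1276.51
nΣx² − (Σx)² = 145298.16 − 142204.41 = 3093.75; nΣy² − (Σy)² = 13232.08 − 12566.41 = 665.67
r = -1276.51 / √(3093.75 × 665.67) = -1276.51 / 1435.0667 ≈ -0.890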